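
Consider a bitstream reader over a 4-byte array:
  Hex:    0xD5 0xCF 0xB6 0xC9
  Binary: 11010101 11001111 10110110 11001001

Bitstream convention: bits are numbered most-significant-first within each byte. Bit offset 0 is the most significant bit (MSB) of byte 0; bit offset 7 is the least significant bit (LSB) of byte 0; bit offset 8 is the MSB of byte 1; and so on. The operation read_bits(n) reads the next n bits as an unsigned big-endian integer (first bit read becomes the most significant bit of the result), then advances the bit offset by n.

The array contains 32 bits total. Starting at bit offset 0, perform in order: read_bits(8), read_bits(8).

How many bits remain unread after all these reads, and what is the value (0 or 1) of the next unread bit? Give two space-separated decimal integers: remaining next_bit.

Read 1: bits[0:8] width=8 -> value=213 (bin 11010101); offset now 8 = byte 1 bit 0; 24 bits remain
Read 2: bits[8:16] width=8 -> value=207 (bin 11001111); offset now 16 = byte 2 bit 0; 16 bits remain

Answer: 16 1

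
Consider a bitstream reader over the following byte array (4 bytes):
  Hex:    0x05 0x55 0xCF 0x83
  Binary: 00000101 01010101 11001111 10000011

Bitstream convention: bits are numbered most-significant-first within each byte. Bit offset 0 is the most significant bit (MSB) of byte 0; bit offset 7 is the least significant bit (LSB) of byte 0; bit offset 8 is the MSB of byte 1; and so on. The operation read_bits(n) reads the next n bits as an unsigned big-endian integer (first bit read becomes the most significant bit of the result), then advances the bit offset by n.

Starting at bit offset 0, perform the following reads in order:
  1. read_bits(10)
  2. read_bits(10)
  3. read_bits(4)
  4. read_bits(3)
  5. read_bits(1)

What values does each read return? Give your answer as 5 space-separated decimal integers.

Read 1: bits[0:10] width=10 -> value=21 (bin 0000010101); offset now 10 = byte 1 bit 2; 22 bits remain
Read 2: bits[10:20] width=10 -> value=348 (bin 0101011100); offset now 20 = byte 2 bit 4; 12 bits remain
Read 3: bits[20:24] width=4 -> value=15 (bin 1111); offset now 24 = byte 3 bit 0; 8 bits remain
Read 4: bits[24:27] width=3 -> value=4 (bin 100); offset now 27 = byte 3 bit 3; 5 bits remain
Read 5: bits[27:28] width=1 -> value=0 (bin 0); offset now 28 = byte 3 bit 4; 4 bits remain

Answer: 21 348 15 4 0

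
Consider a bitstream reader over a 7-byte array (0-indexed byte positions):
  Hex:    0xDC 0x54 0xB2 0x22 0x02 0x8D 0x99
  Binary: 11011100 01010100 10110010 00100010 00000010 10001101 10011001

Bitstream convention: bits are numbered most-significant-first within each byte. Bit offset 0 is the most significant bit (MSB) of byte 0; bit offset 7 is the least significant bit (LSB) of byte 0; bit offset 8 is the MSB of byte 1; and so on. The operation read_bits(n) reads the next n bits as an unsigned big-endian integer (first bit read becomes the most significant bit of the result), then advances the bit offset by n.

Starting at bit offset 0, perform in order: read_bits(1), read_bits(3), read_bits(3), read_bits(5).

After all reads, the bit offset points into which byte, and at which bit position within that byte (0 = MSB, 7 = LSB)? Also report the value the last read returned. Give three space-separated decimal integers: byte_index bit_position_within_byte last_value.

Answer: 1 4 5

Derivation:
Read 1: bits[0:1] width=1 -> value=1 (bin 1); offset now 1 = byte 0 bit 1; 55 bits remain
Read 2: bits[1:4] width=3 -> value=5 (bin 101); offset now 4 = byte 0 bit 4; 52 bits remain
Read 3: bits[4:7] width=3 -> value=6 (bin 110); offset now 7 = byte 0 bit 7; 49 bits remain
Read 4: bits[7:12] width=5 -> value=5 (bin 00101); offset now 12 = byte 1 bit 4; 44 bits remain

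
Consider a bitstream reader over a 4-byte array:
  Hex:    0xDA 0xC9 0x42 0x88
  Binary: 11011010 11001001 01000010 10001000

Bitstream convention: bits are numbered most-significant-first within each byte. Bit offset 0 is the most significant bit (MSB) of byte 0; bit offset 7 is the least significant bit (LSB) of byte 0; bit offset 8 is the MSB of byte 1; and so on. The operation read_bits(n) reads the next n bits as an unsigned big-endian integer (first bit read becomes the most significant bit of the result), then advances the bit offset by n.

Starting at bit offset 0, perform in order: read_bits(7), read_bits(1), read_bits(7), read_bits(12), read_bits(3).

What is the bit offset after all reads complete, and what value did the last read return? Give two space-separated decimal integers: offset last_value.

Answer: 30 2

Derivation:
Read 1: bits[0:7] width=7 -> value=109 (bin 1101101); offset now 7 = byte 0 bit 7; 25 bits remain
Read 2: bits[7:8] width=1 -> value=0 (bin 0); offset now 8 = byte 1 bit 0; 24 bits remain
Read 3: bits[8:15] width=7 -> value=100 (bin 1100100); offset now 15 = byte 1 bit 7; 17 bits remain
Read 4: bits[15:27] width=12 -> value=2580 (bin 101000010100); offset now 27 = byte 3 bit 3; 5 bits remain
Read 5: bits[27:30] width=3 -> value=2 (bin 010); offset now 30 = byte 3 bit 6; 2 bits remain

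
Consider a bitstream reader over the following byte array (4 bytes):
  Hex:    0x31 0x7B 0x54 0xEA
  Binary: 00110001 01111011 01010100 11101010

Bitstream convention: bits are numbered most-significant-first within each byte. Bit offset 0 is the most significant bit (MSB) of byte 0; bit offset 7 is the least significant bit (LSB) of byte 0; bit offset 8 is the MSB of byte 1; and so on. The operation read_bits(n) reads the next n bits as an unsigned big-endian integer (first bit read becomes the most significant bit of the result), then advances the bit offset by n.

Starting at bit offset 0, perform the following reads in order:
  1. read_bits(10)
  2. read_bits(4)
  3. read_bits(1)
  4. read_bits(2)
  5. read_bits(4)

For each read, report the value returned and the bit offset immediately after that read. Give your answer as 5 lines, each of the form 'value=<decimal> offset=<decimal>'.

Read 1: bits[0:10] width=10 -> value=197 (bin 0011000101); offset now 10 = byte 1 bit 2; 22 bits remain
Read 2: bits[10:14] width=4 -> value=14 (bin 1110); offset now 14 = byte 1 bit 6; 18 bits remain
Read 3: bits[14:15] width=1 -> value=1 (bin 1); offset now 15 = byte 1 bit 7; 17 bits remain
Read 4: bits[15:17] width=2 -> value=2 (bin 10); offset now 17 = byte 2 bit 1; 15 bits remain
Read 5: bits[17:21] width=4 -> value=10 (bin 1010); offset now 21 = byte 2 bit 5; 11 bits remain

Answer: value=197 offset=10
value=14 offset=14
value=1 offset=15
value=2 offset=17
value=10 offset=21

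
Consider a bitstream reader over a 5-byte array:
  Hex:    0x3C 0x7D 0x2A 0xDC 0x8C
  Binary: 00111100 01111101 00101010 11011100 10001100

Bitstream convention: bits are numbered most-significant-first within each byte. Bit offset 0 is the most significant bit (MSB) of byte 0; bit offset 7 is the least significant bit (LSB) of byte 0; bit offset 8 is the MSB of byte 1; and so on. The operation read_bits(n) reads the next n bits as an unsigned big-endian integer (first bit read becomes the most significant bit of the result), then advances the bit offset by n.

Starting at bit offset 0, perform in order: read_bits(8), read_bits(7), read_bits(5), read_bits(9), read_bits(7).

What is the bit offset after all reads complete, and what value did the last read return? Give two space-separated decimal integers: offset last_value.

Read 1: bits[0:8] width=8 -> value=60 (bin 00111100); offset now 8 = byte 1 bit 0; 32 bits remain
Read 2: bits[8:15] width=7 -> value=62 (bin 0111110); offset now 15 = byte 1 bit 7; 25 bits remain
Read 3: bits[15:20] width=5 -> value=18 (bin 10010); offset now 20 = byte 2 bit 4; 20 bits remain
Read 4: bits[20:29] width=9 -> value=347 (bin 101011011); offset now 29 = byte 3 bit 5; 11 bits remain
Read 5: bits[29:36] width=7 -> value=72 (bin 1001000); offset now 36 = byte 4 bit 4; 4 bits remain

Answer: 36 72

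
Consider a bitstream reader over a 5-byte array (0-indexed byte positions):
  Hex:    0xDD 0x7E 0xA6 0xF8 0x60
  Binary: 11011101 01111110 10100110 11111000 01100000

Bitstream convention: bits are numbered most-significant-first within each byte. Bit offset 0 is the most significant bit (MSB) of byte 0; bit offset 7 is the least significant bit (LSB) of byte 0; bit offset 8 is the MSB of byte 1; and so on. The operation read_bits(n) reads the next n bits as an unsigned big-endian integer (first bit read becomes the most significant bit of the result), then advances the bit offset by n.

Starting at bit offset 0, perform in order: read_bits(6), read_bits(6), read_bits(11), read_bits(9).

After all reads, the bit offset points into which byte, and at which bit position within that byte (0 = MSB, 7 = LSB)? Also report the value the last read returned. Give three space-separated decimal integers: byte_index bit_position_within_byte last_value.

Read 1: bits[0:6] width=6 -> value=55 (bin 110111); offset now 6 = byte 0 bit 6; 34 bits remain
Read 2: bits[6:12] width=6 -> value=23 (bin 010111); offset now 12 = byte 1 bit 4; 28 bits remain
Read 3: bits[12:23] width=11 -> value=1875 (bin 11101010011); offset now 23 = byte 2 bit 7; 17 bits remain
Read 4: bits[23:32] width=9 -> value=248 (bin 011111000); offset now 32 = byte 4 bit 0; 8 bits remain

Answer: 4 0 248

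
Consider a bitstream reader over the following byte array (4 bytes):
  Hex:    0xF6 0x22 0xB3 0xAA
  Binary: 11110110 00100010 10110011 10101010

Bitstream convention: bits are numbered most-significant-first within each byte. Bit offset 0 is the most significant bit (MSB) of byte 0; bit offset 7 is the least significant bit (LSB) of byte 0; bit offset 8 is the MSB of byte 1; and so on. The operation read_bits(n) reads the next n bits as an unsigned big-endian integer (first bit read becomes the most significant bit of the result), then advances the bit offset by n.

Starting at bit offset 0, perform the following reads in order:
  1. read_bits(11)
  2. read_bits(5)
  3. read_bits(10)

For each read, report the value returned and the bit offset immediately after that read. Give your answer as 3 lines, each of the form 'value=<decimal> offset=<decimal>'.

Read 1: bits[0:11] width=11 -> value=1969 (bin 11110110001); offset now 11 = byte 1 bit 3; 21 bits remain
Read 2: bits[11:16] width=5 -> value=2 (bin 00010); offset now 16 = byte 2 bit 0; 16 bits remain
Read 3: bits[16:26] width=10 -> value=718 (bin 1011001110); offset now 26 = byte 3 bit 2; 6 bits remain

Answer: value=1969 offset=11
value=2 offset=16
value=718 offset=26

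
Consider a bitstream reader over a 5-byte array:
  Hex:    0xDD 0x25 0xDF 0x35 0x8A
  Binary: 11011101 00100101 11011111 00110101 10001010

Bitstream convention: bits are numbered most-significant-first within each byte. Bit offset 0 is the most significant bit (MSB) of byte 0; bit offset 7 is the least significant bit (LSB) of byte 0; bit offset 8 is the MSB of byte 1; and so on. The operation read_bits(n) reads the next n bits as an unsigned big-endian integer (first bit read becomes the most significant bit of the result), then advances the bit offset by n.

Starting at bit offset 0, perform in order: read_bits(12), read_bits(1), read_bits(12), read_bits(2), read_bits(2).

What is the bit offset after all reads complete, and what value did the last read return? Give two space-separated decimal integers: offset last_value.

Answer: 29 2

Derivation:
Read 1: bits[0:12] width=12 -> value=3538 (bin 110111010010); offset now 12 = byte 1 bit 4; 28 bits remain
Read 2: bits[12:13] width=1 -> value=0 (bin 0); offset now 13 = byte 1 bit 5; 27 bits remain
Read 3: bits[13:25] width=12 -> value=3006 (bin 101110111110); offset now 25 = byte 3 bit 1; 15 bits remain
Read 4: bits[25:27] width=2 -> value=1 (bin 01); offset now 27 = byte 3 bit 3; 13 bits remain
Read 5: bits[27:29] width=2 -> value=2 (bin 10); offset now 29 = byte 3 bit 5; 11 bits remain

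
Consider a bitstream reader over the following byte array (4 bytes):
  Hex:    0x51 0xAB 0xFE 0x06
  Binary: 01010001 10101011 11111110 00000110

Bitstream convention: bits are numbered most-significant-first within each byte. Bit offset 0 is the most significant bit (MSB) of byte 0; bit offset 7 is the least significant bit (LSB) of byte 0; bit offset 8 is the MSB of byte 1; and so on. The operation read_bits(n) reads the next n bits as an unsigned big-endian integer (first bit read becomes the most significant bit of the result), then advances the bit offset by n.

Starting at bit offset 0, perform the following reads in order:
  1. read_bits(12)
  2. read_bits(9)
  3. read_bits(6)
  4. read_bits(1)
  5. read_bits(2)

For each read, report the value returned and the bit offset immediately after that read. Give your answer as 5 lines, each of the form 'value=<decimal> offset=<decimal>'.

Read 1: bits[0:12] width=12 -> value=1306 (bin 010100011010); offset now 12 = byte 1 bit 4; 20 bits remain
Read 2: bits[12:21] width=9 -> value=383 (bin 101111111); offset now 21 = byte 2 bit 5; 11 bits remain
Read 3: bits[21:27] width=6 -> value=48 (bin 110000); offset now 27 = byte 3 bit 3; 5 bits remain
Read 4: bits[27:28] width=1 -> value=0 (bin 0); offset now 28 = byte 3 bit 4; 4 bits remain
Read 5: bits[28:30] width=2 -> value=1 (bin 01); offset now 30 = byte 3 bit 6; 2 bits remain

Answer: value=1306 offset=12
value=383 offset=21
value=48 offset=27
value=0 offset=28
value=1 offset=30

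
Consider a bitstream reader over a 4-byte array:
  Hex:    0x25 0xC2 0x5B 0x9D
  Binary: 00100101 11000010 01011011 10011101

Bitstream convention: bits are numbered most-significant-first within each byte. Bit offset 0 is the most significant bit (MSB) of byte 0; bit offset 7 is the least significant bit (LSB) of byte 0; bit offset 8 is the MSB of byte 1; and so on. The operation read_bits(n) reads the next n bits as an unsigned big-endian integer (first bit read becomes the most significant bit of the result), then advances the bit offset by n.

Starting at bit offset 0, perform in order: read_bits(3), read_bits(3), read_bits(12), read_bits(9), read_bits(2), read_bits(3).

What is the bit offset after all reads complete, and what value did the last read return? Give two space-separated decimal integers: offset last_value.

Answer: 32 5

Derivation:
Read 1: bits[0:3] width=3 -> value=1 (bin 001); offset now 3 = byte 0 bit 3; 29 bits remain
Read 2: bits[3:6] width=3 -> value=1 (bin 001); offset now 6 = byte 0 bit 6; 26 bits remain
Read 3: bits[6:18] width=12 -> value=1801 (bin 011100001001); offset now 18 = byte 2 bit 2; 14 bits remain
Read 4: bits[18:27] width=9 -> value=220 (bin 011011100); offset now 27 = byte 3 bit 3; 5 bits remain
Read 5: bits[27:29] width=2 -> value=3 (bin 11); offset now 29 = byte 3 bit 5; 3 bits remain
Read 6: bits[29:32] width=3 -> value=5 (bin 101); offset now 32 = byte 4 bit 0; 0 bits remain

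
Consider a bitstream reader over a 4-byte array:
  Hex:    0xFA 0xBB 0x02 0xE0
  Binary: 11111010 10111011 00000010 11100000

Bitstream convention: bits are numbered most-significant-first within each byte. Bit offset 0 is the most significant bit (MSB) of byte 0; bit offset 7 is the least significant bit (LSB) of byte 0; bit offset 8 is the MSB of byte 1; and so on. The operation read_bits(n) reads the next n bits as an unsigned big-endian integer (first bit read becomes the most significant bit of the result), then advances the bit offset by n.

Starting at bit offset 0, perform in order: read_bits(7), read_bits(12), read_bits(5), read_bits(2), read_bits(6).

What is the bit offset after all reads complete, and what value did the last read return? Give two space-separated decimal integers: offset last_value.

Read 1: bits[0:7] width=7 -> value=125 (bin 1111101); offset now 7 = byte 0 bit 7; 25 bits remain
Read 2: bits[7:19] width=12 -> value=1496 (bin 010111011000); offset now 19 = byte 2 bit 3; 13 bits remain
Read 3: bits[19:24] width=5 -> value=2 (bin 00010); offset now 24 = byte 3 bit 0; 8 bits remain
Read 4: bits[24:26] width=2 -> value=3 (bin 11); offset now 26 = byte 3 bit 2; 6 bits remain
Read 5: bits[26:32] width=6 -> value=32 (bin 100000); offset now 32 = byte 4 bit 0; 0 bits remain

Answer: 32 32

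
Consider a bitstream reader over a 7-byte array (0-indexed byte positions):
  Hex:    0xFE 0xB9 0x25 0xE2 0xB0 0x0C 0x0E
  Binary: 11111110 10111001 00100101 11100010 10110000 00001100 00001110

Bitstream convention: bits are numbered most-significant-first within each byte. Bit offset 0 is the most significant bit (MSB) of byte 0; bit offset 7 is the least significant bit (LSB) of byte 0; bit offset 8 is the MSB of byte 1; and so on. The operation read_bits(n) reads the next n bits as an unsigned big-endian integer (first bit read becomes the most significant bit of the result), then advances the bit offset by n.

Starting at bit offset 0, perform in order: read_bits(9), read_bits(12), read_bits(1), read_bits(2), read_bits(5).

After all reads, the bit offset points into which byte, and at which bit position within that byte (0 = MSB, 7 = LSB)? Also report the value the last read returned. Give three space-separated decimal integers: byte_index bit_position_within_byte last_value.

Read 1: bits[0:9] width=9 -> value=509 (bin 111111101); offset now 9 = byte 1 bit 1; 47 bits remain
Read 2: bits[9:21] width=12 -> value=1828 (bin 011100100100); offset now 21 = byte 2 bit 5; 35 bits remain
Read 3: bits[21:22] width=1 -> value=1 (bin 1); offset now 22 = byte 2 bit 6; 34 bits remain
Read 4: bits[22:24] width=2 -> value=1 (bin 01); offset now 24 = byte 3 bit 0; 32 bits remain
Read 5: bits[24:29] width=5 -> value=28 (bin 11100); offset now 29 = byte 3 bit 5; 27 bits remain

Answer: 3 5 28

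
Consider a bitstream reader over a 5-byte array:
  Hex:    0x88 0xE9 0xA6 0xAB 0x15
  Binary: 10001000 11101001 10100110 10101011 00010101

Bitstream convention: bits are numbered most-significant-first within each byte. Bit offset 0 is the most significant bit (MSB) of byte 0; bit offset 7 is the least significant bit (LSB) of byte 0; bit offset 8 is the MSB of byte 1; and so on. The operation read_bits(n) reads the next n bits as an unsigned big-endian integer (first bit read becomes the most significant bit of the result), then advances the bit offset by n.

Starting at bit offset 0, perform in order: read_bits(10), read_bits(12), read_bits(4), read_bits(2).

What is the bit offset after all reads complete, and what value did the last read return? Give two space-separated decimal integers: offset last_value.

Answer: 28 2

Derivation:
Read 1: bits[0:10] width=10 -> value=547 (bin 1000100011); offset now 10 = byte 1 bit 2; 30 bits remain
Read 2: bits[10:22] width=12 -> value=2665 (bin 101001101001); offset now 22 = byte 2 bit 6; 18 bits remain
Read 3: bits[22:26] width=4 -> value=10 (bin 1010); offset now 26 = byte 3 bit 2; 14 bits remain
Read 4: bits[26:28] width=2 -> value=2 (bin 10); offset now 28 = byte 3 bit 4; 12 bits remain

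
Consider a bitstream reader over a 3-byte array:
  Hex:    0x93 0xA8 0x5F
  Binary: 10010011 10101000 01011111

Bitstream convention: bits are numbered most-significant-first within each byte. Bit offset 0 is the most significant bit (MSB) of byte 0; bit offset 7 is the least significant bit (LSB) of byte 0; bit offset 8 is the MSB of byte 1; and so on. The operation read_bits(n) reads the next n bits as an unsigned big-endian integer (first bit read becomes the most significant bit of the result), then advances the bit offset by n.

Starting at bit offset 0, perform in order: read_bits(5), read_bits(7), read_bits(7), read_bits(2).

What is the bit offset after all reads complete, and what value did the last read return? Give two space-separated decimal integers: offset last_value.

Read 1: bits[0:5] width=5 -> value=18 (bin 10010); offset now 5 = byte 0 bit 5; 19 bits remain
Read 2: bits[5:12] width=7 -> value=58 (bin 0111010); offset now 12 = byte 1 bit 4; 12 bits remain
Read 3: bits[12:19] width=7 -> value=66 (bin 1000010); offset now 19 = byte 2 bit 3; 5 bits remain
Read 4: bits[19:21] width=2 -> value=3 (bin 11); offset now 21 = byte 2 bit 5; 3 bits remain

Answer: 21 3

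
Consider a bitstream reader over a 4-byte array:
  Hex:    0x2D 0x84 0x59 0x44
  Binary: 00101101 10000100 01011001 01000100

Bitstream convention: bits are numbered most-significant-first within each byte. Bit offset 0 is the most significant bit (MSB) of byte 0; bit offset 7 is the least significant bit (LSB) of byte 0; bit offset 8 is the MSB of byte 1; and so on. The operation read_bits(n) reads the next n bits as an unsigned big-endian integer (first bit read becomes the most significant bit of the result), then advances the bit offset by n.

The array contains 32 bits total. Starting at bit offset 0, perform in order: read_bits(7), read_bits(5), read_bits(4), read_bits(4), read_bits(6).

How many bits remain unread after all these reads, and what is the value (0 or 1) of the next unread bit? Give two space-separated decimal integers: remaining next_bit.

Read 1: bits[0:7] width=7 -> value=22 (bin 0010110); offset now 7 = byte 0 bit 7; 25 bits remain
Read 2: bits[7:12] width=5 -> value=24 (bin 11000); offset now 12 = byte 1 bit 4; 20 bits remain
Read 3: bits[12:16] width=4 -> value=4 (bin 0100); offset now 16 = byte 2 bit 0; 16 bits remain
Read 4: bits[16:20] width=4 -> value=5 (bin 0101); offset now 20 = byte 2 bit 4; 12 bits remain
Read 5: bits[20:26] width=6 -> value=37 (bin 100101); offset now 26 = byte 3 bit 2; 6 bits remain

Answer: 6 0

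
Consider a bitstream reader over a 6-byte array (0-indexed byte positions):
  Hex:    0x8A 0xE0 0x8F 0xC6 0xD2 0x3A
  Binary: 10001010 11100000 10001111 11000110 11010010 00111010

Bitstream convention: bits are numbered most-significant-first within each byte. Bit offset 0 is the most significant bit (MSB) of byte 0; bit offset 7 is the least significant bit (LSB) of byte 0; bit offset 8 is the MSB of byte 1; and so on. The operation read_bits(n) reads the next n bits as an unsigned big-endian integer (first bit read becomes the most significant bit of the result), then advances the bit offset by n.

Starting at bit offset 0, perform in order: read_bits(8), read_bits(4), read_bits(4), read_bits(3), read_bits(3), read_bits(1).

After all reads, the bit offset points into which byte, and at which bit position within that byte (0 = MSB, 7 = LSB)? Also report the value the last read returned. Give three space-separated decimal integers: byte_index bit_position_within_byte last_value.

Answer: 2 7 1

Derivation:
Read 1: bits[0:8] width=8 -> value=138 (bin 10001010); offset now 8 = byte 1 bit 0; 40 bits remain
Read 2: bits[8:12] width=4 -> value=14 (bin 1110); offset now 12 = byte 1 bit 4; 36 bits remain
Read 3: bits[12:16] width=4 -> value=0 (bin 0000); offset now 16 = byte 2 bit 0; 32 bits remain
Read 4: bits[16:19] width=3 -> value=4 (bin 100); offset now 19 = byte 2 bit 3; 29 bits remain
Read 5: bits[19:22] width=3 -> value=3 (bin 011); offset now 22 = byte 2 bit 6; 26 bits remain
Read 6: bits[22:23] width=1 -> value=1 (bin 1); offset now 23 = byte 2 bit 7; 25 bits remain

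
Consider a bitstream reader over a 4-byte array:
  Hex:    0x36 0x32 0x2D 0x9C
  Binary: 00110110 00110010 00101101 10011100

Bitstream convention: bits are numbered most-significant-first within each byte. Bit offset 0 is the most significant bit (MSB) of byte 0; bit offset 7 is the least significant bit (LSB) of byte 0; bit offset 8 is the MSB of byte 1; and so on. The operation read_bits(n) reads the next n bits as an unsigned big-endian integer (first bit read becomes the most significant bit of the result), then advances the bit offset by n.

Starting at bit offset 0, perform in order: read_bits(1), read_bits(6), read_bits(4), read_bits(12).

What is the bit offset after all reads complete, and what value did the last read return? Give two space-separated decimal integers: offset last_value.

Read 1: bits[0:1] width=1 -> value=0 (bin 0); offset now 1 = byte 0 bit 1; 31 bits remain
Read 2: bits[1:7] width=6 -> value=27 (bin 011011); offset now 7 = byte 0 bit 7; 25 bits remain
Read 3: bits[7:11] width=4 -> value=1 (bin 0001); offset now 11 = byte 1 bit 3; 21 bits remain
Read 4: bits[11:23] width=12 -> value=2326 (bin 100100010110); offset now 23 = byte 2 bit 7; 9 bits remain

Answer: 23 2326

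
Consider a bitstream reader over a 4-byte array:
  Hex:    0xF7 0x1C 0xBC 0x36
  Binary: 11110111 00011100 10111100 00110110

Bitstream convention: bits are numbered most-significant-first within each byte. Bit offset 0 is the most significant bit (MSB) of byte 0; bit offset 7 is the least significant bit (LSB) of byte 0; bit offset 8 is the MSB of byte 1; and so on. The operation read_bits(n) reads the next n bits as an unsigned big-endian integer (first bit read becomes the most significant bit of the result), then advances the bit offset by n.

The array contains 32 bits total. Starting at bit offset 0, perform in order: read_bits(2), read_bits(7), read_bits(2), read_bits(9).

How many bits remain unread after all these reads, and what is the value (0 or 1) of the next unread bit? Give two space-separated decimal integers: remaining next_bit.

Read 1: bits[0:2] width=2 -> value=3 (bin 11); offset now 2 = byte 0 bit 2; 30 bits remain
Read 2: bits[2:9] width=7 -> value=110 (bin 1101110); offset now 9 = byte 1 bit 1; 23 bits remain
Read 3: bits[9:11] width=2 -> value=0 (bin 00); offset now 11 = byte 1 bit 3; 21 bits remain
Read 4: bits[11:20] width=9 -> value=459 (bin 111001011); offset now 20 = byte 2 bit 4; 12 bits remain

Answer: 12 1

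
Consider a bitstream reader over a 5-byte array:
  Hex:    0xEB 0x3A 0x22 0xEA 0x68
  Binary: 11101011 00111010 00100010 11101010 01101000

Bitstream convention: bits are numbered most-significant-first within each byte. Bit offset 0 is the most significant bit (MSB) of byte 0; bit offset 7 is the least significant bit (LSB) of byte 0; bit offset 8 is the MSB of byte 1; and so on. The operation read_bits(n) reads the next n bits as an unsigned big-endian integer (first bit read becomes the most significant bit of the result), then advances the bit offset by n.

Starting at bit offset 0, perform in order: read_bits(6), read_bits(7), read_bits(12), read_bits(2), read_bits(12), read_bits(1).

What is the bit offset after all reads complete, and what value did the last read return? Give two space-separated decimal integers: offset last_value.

Answer: 40 0

Derivation:
Read 1: bits[0:6] width=6 -> value=58 (bin 111010); offset now 6 = byte 0 bit 6; 34 bits remain
Read 2: bits[6:13] width=7 -> value=103 (bin 1100111); offset now 13 = byte 1 bit 5; 27 bits remain
Read 3: bits[13:25] width=12 -> value=1093 (bin 010001000101); offset now 25 = byte 3 bit 1; 15 bits remain
Read 4: bits[25:27] width=2 -> value=3 (bin 11); offset now 27 = byte 3 bit 3; 13 bits remain
Read 5: bits[27:39] width=12 -> value=1332 (bin 010100110100); offset now 39 = byte 4 bit 7; 1 bits remain
Read 6: bits[39:40] width=1 -> value=0 (bin 0); offset now 40 = byte 5 bit 0; 0 bits remain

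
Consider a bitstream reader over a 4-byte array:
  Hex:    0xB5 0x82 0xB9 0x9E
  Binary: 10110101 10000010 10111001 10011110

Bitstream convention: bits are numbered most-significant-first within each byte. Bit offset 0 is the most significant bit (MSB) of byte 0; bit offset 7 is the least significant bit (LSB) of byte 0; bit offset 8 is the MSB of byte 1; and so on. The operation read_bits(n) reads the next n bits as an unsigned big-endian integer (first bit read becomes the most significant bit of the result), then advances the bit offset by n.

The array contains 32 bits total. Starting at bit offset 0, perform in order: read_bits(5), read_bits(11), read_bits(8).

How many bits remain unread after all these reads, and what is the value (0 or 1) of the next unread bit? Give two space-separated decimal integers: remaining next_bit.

Read 1: bits[0:5] width=5 -> value=22 (bin 10110); offset now 5 = byte 0 bit 5; 27 bits remain
Read 2: bits[5:16] width=11 -> value=1410 (bin 10110000010); offset now 16 = byte 2 bit 0; 16 bits remain
Read 3: bits[16:24] width=8 -> value=185 (bin 10111001); offset now 24 = byte 3 bit 0; 8 bits remain

Answer: 8 1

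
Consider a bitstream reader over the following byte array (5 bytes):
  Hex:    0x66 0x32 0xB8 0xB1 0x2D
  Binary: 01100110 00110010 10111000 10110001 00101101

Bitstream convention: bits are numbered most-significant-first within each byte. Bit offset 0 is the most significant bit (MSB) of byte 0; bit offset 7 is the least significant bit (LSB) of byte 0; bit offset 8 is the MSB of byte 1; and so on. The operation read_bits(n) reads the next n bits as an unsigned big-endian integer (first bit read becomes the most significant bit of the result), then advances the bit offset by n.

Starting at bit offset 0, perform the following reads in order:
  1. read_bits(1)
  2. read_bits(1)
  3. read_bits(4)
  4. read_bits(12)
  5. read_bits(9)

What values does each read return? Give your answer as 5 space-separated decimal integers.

Read 1: bits[0:1] width=1 -> value=0 (bin 0); offset now 1 = byte 0 bit 1; 39 bits remain
Read 2: bits[1:2] width=1 -> value=1 (bin 1); offset now 2 = byte 0 bit 2; 38 bits remain
Read 3: bits[2:6] width=4 -> value=9 (bin 1001); offset now 6 = byte 0 bit 6; 34 bits remain
Read 4: bits[6:18] width=12 -> value=2250 (bin 100011001010); offset now 18 = byte 2 bit 2; 22 bits remain
Read 5: bits[18:27] width=9 -> value=453 (bin 111000101); offset now 27 = byte 3 bit 3; 13 bits remain

Answer: 0 1 9 2250 453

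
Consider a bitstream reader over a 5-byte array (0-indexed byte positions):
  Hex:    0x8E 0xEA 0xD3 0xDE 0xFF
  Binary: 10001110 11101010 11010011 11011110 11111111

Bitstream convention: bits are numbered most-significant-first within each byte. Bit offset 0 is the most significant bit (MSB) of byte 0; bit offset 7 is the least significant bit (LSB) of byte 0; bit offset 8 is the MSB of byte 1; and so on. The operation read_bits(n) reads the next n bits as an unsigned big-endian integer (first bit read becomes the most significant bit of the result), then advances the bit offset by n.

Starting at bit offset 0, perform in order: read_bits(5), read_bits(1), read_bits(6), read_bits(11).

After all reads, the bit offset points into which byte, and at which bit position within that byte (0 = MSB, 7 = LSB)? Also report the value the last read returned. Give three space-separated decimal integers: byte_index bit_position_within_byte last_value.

Answer: 2 7 1385

Derivation:
Read 1: bits[0:5] width=5 -> value=17 (bin 10001); offset now 5 = byte 0 bit 5; 35 bits remain
Read 2: bits[5:6] width=1 -> value=1 (bin 1); offset now 6 = byte 0 bit 6; 34 bits remain
Read 3: bits[6:12] width=6 -> value=46 (bin 101110); offset now 12 = byte 1 bit 4; 28 bits remain
Read 4: bits[12:23] width=11 -> value=1385 (bin 10101101001); offset now 23 = byte 2 bit 7; 17 bits remain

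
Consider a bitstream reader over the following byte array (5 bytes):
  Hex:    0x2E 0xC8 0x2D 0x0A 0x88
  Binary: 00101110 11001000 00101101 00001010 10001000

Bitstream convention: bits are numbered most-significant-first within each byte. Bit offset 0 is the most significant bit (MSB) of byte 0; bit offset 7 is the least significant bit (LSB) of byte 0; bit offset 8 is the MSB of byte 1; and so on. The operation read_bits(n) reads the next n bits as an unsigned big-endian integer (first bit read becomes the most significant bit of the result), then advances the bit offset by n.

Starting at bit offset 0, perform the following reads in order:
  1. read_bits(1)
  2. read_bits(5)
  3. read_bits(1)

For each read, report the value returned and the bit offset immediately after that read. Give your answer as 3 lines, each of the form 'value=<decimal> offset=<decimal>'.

Read 1: bits[0:1] width=1 -> value=0 (bin 0); offset now 1 = byte 0 bit 1; 39 bits remain
Read 2: bits[1:6] width=5 -> value=11 (bin 01011); offset now 6 = byte 0 bit 6; 34 bits remain
Read 3: bits[6:7] width=1 -> value=1 (bin 1); offset now 7 = byte 0 bit 7; 33 bits remain

Answer: value=0 offset=1
value=11 offset=6
value=1 offset=7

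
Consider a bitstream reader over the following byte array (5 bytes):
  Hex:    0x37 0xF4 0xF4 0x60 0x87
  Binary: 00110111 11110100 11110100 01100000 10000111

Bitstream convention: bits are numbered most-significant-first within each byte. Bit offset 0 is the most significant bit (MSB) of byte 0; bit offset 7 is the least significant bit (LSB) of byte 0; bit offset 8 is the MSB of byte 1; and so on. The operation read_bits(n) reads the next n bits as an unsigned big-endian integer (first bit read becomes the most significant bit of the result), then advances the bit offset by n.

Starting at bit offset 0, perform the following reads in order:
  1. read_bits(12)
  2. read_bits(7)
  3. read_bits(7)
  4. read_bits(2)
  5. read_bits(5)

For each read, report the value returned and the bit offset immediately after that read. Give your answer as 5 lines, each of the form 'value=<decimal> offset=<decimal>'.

Read 1: bits[0:12] width=12 -> value=895 (bin 001101111111); offset now 12 = byte 1 bit 4; 28 bits remain
Read 2: bits[12:19] width=7 -> value=39 (bin 0100111); offset now 19 = byte 2 bit 3; 21 bits remain
Read 3: bits[19:26] width=7 -> value=81 (bin 1010001); offset now 26 = byte 3 bit 2; 14 bits remain
Read 4: bits[26:28] width=2 -> value=2 (bin 10); offset now 28 = byte 3 bit 4; 12 bits remain
Read 5: bits[28:33] width=5 -> value=1 (bin 00001); offset now 33 = byte 4 bit 1; 7 bits remain

Answer: value=895 offset=12
value=39 offset=19
value=81 offset=26
value=2 offset=28
value=1 offset=33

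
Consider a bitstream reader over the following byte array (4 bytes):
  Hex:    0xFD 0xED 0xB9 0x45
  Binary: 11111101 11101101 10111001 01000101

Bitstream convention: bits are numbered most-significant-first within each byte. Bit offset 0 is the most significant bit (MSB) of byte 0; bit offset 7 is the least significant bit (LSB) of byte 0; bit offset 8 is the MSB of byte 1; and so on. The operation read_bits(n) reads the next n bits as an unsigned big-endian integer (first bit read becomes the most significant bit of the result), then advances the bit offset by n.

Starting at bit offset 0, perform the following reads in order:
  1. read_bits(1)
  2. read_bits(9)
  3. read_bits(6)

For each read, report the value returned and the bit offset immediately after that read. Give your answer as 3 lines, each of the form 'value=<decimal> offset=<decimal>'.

Answer: value=1 offset=1
value=503 offset=10
value=45 offset=16

Derivation:
Read 1: bits[0:1] width=1 -> value=1 (bin 1); offset now 1 = byte 0 bit 1; 31 bits remain
Read 2: bits[1:10] width=9 -> value=503 (bin 111110111); offset now 10 = byte 1 bit 2; 22 bits remain
Read 3: bits[10:16] width=6 -> value=45 (bin 101101); offset now 16 = byte 2 bit 0; 16 bits remain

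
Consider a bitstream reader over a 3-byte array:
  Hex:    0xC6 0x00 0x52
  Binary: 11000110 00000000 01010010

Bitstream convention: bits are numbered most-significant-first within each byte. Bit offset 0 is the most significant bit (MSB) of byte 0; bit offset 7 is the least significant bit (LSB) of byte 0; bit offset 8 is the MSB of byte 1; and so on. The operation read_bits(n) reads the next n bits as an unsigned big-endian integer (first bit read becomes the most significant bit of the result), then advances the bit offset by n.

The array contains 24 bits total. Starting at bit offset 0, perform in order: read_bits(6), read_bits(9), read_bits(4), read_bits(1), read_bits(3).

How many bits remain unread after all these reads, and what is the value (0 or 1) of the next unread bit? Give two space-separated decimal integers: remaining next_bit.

Answer: 1 0

Derivation:
Read 1: bits[0:6] width=6 -> value=49 (bin 110001); offset now 6 = byte 0 bit 6; 18 bits remain
Read 2: bits[6:15] width=9 -> value=256 (bin 100000000); offset now 15 = byte 1 bit 7; 9 bits remain
Read 3: bits[15:19] width=4 -> value=2 (bin 0010); offset now 19 = byte 2 bit 3; 5 bits remain
Read 4: bits[19:20] width=1 -> value=1 (bin 1); offset now 20 = byte 2 bit 4; 4 bits remain
Read 5: bits[20:23] width=3 -> value=1 (bin 001); offset now 23 = byte 2 bit 7; 1 bits remain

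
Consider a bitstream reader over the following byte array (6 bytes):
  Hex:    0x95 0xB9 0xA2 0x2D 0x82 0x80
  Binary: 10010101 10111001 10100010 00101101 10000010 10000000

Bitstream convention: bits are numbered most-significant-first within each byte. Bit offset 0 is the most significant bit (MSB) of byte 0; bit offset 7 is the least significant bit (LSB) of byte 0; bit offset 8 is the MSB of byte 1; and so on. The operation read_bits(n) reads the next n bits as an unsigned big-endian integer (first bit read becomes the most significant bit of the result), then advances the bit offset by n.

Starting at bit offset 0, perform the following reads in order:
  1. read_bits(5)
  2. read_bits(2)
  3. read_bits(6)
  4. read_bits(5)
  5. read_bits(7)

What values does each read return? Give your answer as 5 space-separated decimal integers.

Read 1: bits[0:5] width=5 -> value=18 (bin 10010); offset now 5 = byte 0 bit 5; 43 bits remain
Read 2: bits[5:7] width=2 -> value=2 (bin 10); offset now 7 = byte 0 bit 7; 41 bits remain
Read 3: bits[7:13] width=6 -> value=55 (bin 110111); offset now 13 = byte 1 bit 5; 35 bits remain
Read 4: bits[13:18] width=5 -> value=6 (bin 00110); offset now 18 = byte 2 bit 2; 30 bits remain
Read 5: bits[18:25] width=7 -> value=68 (bin 1000100); offset now 25 = byte 3 bit 1; 23 bits remain

Answer: 18 2 55 6 68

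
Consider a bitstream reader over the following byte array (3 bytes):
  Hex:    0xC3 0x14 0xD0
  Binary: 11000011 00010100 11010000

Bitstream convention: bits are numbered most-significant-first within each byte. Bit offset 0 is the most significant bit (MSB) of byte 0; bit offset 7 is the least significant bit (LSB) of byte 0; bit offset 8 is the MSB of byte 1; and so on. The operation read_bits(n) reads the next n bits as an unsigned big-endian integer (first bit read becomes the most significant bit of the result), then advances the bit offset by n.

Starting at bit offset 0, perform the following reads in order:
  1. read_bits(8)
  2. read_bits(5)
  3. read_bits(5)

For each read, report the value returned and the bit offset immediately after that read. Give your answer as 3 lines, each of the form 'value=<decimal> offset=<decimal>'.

Answer: value=195 offset=8
value=2 offset=13
value=19 offset=18

Derivation:
Read 1: bits[0:8] width=8 -> value=195 (bin 11000011); offset now 8 = byte 1 bit 0; 16 bits remain
Read 2: bits[8:13] width=5 -> value=2 (bin 00010); offset now 13 = byte 1 bit 5; 11 bits remain
Read 3: bits[13:18] width=5 -> value=19 (bin 10011); offset now 18 = byte 2 bit 2; 6 bits remain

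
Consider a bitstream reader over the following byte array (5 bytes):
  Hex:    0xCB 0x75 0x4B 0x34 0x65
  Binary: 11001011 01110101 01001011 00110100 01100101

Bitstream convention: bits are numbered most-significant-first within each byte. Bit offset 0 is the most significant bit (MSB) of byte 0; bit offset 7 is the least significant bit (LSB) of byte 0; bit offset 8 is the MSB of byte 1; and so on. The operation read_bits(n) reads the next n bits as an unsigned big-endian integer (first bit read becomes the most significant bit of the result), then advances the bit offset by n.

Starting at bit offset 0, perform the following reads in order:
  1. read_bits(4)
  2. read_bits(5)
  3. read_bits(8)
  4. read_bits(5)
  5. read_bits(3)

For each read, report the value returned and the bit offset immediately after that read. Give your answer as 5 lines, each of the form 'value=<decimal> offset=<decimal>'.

Answer: value=12 offset=4
value=22 offset=9
value=234 offset=17
value=18 offset=22
value=6 offset=25

Derivation:
Read 1: bits[0:4] width=4 -> value=12 (bin 1100); offset now 4 = byte 0 bit 4; 36 bits remain
Read 2: bits[4:9] width=5 -> value=22 (bin 10110); offset now 9 = byte 1 bit 1; 31 bits remain
Read 3: bits[9:17] width=8 -> value=234 (bin 11101010); offset now 17 = byte 2 bit 1; 23 bits remain
Read 4: bits[17:22] width=5 -> value=18 (bin 10010); offset now 22 = byte 2 bit 6; 18 bits remain
Read 5: bits[22:25] width=3 -> value=6 (bin 110); offset now 25 = byte 3 bit 1; 15 bits remain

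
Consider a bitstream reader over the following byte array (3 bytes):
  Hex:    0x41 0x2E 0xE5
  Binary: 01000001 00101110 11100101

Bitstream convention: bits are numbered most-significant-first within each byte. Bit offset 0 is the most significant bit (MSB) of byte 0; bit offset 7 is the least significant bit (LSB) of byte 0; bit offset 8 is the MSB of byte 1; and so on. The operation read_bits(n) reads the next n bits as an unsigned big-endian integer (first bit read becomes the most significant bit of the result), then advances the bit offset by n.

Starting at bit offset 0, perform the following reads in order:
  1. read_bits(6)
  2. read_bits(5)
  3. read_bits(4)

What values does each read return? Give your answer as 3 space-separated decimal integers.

Answer: 16 9 7

Derivation:
Read 1: bits[0:6] width=6 -> value=16 (bin 010000); offset now 6 = byte 0 bit 6; 18 bits remain
Read 2: bits[6:11] width=5 -> value=9 (bin 01001); offset now 11 = byte 1 bit 3; 13 bits remain
Read 3: bits[11:15] width=4 -> value=7 (bin 0111); offset now 15 = byte 1 bit 7; 9 bits remain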